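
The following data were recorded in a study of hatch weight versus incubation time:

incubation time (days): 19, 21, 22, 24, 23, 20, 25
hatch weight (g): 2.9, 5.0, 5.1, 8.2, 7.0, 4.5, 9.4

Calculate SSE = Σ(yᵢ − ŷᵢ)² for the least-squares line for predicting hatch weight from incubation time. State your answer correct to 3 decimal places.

1.240

n = 7, Σx = 154, Σy = 42.1, Σxy = 955.1, Σx² = 3416, Σy² = 284.27
Sxx = Σx² − (Σx)²/n = 3416 − 3388 = 28
Sxy = Σxy − (Σx)(Σy)/n = 955.1 − 926.2 = 28.9
Syy = Σy² − (Σy)²/n = 284.27 − 253.201429 = 31.068571
b = Sxy/Sxx = 28.9/28 = 1.032143
SSE = Syy − b·Sxy = 31.068571 − 1.032143·28.9 = 1.239643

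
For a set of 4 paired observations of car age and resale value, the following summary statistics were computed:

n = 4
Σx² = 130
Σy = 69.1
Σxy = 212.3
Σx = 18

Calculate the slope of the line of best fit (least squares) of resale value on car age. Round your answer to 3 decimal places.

Sxx = Σx² − (Σx)²/n = 130 − 81 = 49
Sxy = Σxy − (Σx)(Σy)/n = 212.3 − 310.95 = -98.65
b = Sxy/Sxx = -98.65/49 = -2.013265

-2.013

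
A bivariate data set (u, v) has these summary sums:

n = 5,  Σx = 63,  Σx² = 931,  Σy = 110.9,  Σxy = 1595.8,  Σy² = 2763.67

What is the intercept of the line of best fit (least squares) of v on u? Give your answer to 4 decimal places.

3.9541

Sxx = Σx² − (Σx)²/n = 931 − 793.8 = 137.2
Sxy = Σxy − (Σx)(Σy)/n = 1595.8 − 1397.34 = 198.46
b = Sxy/Sxx = 198.46/137.2 = 1.446501
a = ȳ − b·x̄ = 22.18 − 1.446501·12.6 = 3.954082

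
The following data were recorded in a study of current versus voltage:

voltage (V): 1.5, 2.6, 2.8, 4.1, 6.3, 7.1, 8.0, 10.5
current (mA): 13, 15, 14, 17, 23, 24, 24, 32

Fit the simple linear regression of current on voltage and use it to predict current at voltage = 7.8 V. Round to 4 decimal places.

25.3423

n = 8, Σx = 42.9, Σy = 162, Σxy = 1010.7, Σx² = 298.01
Sxx = Σx² − (Σx)²/n = 298.01 − 230.05125 = 67.95875
Sxy = Σxy − (Σx)(Σy)/n = 1010.7 − 868.725 = 141.975
b = Sxy/Sxx = 141.975/67.95875 = 2.089135
a = ȳ − b·x̄ = 20.25 − 2.089135·5.3625 = 9.047014
ŷ(7.8) = a + b·7.8 = 9.047014 + 2.089135·7.8 = 25.342266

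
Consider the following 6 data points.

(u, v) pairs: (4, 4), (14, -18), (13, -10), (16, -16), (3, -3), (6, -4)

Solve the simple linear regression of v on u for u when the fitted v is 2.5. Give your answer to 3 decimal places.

1.723

n = 6, Σx = 56, Σy = -47, Σxy = -655, Σx² = 682
Sxx = Σx² − (Σx)²/n = 682 − 522.666667 = 159.333333
Sxy = Σxy − (Σx)(Σy)/n = -655 − (-438.666667) = -216.333333
b = Sxy/Sxx = -216.333333/159.333333 = -1.357741
a = ȳ − b·x̄ = -7.833333 − (-1.357741)·9.333333 = 4.838912
Set a + b·x = 2.5: x = (2.5 − 4.838912) / (-1.357741) = 1.722650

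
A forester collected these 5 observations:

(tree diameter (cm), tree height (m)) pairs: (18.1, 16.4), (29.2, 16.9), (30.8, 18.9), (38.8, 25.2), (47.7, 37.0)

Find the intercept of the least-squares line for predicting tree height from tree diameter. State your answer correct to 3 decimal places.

-0.523

n = 5, Σx = 164.6, Σy = 114.4, Σxy = 4115.1, Σx² = 5909.62
Sxx = Σx² − (Σx)²/n = 5909.62 − 5418.632 = 490.988
Sxy = Σxy − (Σx)(Σy)/n = 4115.1 − 3766.048 = 349.052
b = Sxy/Sxx = 349.052/490.988 = 0.710918
a = ȳ − b·x̄ = 22.88 − 0.710918·32.92 = -0.523407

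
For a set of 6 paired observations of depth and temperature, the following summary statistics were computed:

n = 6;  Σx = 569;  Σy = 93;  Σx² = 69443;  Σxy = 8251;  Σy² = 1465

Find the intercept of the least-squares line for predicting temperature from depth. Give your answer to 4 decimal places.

18.9821

Sxx = Σx² − (Σx)²/n = 69443 − 53960.166667 = 15482.833333
Sxy = Σxy − (Σx)(Σy)/n = 8251 − 8819.5 = -568.5
b = Sxy/Sxx = -568.5/15482.833333 = -0.036718
a = ȳ − b·x̄ = 15.5 − (-0.036718)·94.833333 = 18.982098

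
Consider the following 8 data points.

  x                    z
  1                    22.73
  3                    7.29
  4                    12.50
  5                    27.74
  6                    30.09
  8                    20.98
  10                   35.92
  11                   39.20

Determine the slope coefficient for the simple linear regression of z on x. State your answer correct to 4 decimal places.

n = 8, Σx = 48, Σy = 196.45, Σxy = 1372.08, Σx² = 372
Sxx = Σx² − (Σx)²/n = 372 − 288 = 84
Sxy = Σxy − (Σx)(Σy)/n = 1372.08 − 1178.7 = 193.38
b = Sxy/Sxx = 193.38/84 = 2.302143

2.3021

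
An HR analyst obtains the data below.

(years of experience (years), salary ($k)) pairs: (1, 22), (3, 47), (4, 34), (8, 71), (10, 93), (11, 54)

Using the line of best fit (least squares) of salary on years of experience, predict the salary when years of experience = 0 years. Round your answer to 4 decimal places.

n = 6, Σx = 37, Σy = 321, Σxy = 2391, Σx² = 311
Sxx = Σx² − (Σx)²/n = 311 − 228.166667 = 82.833333
Sxy = Σxy − (Σx)(Σy)/n = 2391 − 1979.5 = 411.5
b = Sxy/Sxx = 411.5/82.833333 = 4.967807
a = ȳ − b·x̄ = 53.5 − 4.967807·6.166667 = 22.865191
ŷ(0) = a + b·0 = 22.865191 + 4.967807·0 = 22.865191

22.8652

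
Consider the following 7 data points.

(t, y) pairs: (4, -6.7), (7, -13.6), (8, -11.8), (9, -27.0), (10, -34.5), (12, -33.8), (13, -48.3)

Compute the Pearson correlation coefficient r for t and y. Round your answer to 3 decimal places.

-0.932

n = 7, Σx = 63, Σy = -175.7, Σxy = -1837.9, Σx² = 623, Σy² = 5763.67
Sxx = Σx² − (Σx)²/n = 623 − 567 = 56
Sxy = Σxy − (Σx)(Σy)/n = -1837.9 − (-1581.3) = -256.6
Syy = Σy² − (Σy)²/n = 5763.67 − 4410.07 = 1353.6
r = Sxy/√(Sxx·Syy) = -256.6/√(75801.6) = -256.6/275.320904 = -0.932003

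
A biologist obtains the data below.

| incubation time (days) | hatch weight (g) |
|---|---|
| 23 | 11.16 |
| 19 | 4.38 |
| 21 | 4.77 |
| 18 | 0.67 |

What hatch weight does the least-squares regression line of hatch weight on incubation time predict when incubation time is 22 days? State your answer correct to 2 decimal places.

n = 4, Σx = 81, Σy = 20.98, Σxy = 452.13, Σx² = 1655
Sxx = Σx² − (Σx)²/n = 1655 − 1640.25 = 14.75
Sxy = Σxy − (Σx)(Σy)/n = 452.13 − 424.845 = 27.285
b = Sxy/Sxx = 27.285/14.75 = 1.849831
a = ȳ − b·x̄ = 5.245 − 1.849831·20.25 = -32.214068
ŷ(22) = a + b·22 = -32.214068 + 1.849831·22 = 8.482203

8.48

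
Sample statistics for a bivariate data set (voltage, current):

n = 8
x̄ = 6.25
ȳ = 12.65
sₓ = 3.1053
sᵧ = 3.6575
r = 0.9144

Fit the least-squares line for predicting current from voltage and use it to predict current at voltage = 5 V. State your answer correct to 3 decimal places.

11.304

b = r · sᵧ/sₓ = 0.9144 · 3.6575/3.1053 = 1.077003
a = ȳ − b·x̄ = 12.65 − 1.077003·6.25 = 5.918730
ŷ(5) = a + b·5 = 5.918730 + 1.077003·5 = 11.303746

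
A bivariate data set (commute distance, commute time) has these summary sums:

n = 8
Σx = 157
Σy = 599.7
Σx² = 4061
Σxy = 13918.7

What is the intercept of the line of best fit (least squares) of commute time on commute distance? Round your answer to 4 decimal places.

Sxx = Σx² − (Σx)²/n = 4061 − 3081.125 = 979.875
Sxy = Σxy − (Σx)(Σy)/n = 13918.7 − 11769.1125 = 2149.5875
b = Sxy/Sxx = 2149.5875/979.875 = 2.193736
a = ȳ − b·x̄ = 74.9625 − 2.193736·19.625 = 31.910422

31.9104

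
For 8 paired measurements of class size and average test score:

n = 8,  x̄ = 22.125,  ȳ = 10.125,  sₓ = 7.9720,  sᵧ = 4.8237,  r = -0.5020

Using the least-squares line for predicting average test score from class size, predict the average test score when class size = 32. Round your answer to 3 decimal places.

b = r · sᵧ/sₓ = -0.502 · 4.8237/7.972 = -0.303750
a = ȳ − b·x̄ = 10.125 − (-0.303750)·22.125 = 16.845475
ŷ(32) = a + b·32 = 16.845475 + (-0.303750)·32 = 7.125466

7.125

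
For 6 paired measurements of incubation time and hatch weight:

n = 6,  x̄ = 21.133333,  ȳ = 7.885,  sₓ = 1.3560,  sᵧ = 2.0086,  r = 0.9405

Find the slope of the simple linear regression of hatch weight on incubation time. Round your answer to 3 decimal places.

b = r · sᵧ/sₓ = 0.9405 · 2.0086/1.356 = 1.393133

1.393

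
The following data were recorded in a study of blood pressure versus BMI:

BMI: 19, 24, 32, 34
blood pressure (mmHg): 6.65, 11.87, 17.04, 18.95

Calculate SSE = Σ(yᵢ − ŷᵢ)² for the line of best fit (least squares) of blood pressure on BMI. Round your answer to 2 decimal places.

n = 4, Σx = 109, Σy = 54.51, Σxy = 1600.81, Σx² = 3117, Σy² = 834.5835
Sxx = Σx² − (Σx)²/n = 3117 − 2970.25 = 146.75
Sxy = Σxy − (Σx)(Σy)/n = 1600.81 − 1485.3975 = 115.4125
Syy = Σy² − (Σy)²/n = 834.5835 − 742.835025 = 91.748475
b = Sxy/Sxx = 115.4125/146.75 = 0.786457
SSE = Syy − b·Sxy = 91.748475 − 0.786457·115.4125 = 0.981557

0.98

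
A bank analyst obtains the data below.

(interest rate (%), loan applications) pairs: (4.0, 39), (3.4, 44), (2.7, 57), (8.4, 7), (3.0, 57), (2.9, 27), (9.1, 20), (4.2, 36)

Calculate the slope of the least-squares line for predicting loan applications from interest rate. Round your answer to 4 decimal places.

-5.5184

n = 8, Σx = 37.7, Σy = 287, Σxy = 1100.8, Σx² = 223.27
Sxx = Σx² − (Σx)²/n = 223.27 − 177.66125 = 45.60875
Sxy = Σxy − (Σx)(Σy)/n = 1100.8 − 1352.4875 = -251.6875
b = Sxy/Sxx = -251.6875/45.60875 = -5.518404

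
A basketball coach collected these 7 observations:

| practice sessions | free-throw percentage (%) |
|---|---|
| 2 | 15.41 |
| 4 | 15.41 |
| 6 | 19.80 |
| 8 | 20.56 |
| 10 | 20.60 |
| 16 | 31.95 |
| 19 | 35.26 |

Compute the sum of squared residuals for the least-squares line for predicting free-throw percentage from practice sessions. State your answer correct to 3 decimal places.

n = 7, Σx = 65, Σy = 158.99, Σxy = 1762.88, Σx² = 837, Σy² = 3978.1199
Sxx = Σx² − (Σx)²/n = 837 − 603.571429 = 233.428571
Sxy = Σxy − (Σx)(Σy)/n = 1762.88 − 1476.335714 = 286.544286
Syy = Σy² − (Σy)²/n = 3978.1199 − 3611.117157 = 367.002743
b = Sxy/Sxx = 286.544286/233.428571 = 1.227546
SSE = Syy − b·Sxy = 367.002743 − 1.227546·286.544286 = 15.256480

15.256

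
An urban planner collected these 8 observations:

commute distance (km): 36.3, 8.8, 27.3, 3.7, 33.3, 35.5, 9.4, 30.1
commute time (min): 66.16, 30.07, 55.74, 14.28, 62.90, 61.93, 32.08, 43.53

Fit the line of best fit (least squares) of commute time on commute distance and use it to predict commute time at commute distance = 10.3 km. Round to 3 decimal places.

n = 8, Σx = 184.4, Σy = 366.69, Σxy = 10145.652, Σx² = 5517.62
Sxx = Σx² − (Σx)²/n = 5517.62 − 4250.42 = 1267.2
Sxy = Σxy − (Σx)(Σy)/n = 10145.652 − 8452.2045 = 1693.4475
b = Sxy/Sxx = 1693.4475/1267.2 = 1.336370
a = ȳ − b·x̄ = 45.83625 − 1.336370·23.05 = 15.032932
ŷ(10.3) = a + b·10.3 = 15.032932 + 1.336370·10.3 = 28.797538

28.798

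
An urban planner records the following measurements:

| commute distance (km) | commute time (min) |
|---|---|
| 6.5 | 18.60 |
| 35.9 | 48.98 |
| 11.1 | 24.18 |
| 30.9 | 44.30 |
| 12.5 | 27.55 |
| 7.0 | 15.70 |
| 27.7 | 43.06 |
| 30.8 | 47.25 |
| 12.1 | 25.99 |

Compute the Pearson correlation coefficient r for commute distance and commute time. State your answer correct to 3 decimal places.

n = 9, Σx = 174.5, Σy = 295.61, Σxy = 6933.366, Σx² = 4476.67, Σy² = 11059.8615
Sxx = Σx² − (Σx)²/n = 4476.67 − 3383.361111 = 1093.308889
Sxy = Σxy − (Σx)(Σy)/n = 6933.366 − 5731.549444 = 1201.816556
Syy = Σy² − (Σy)²/n = 11059.8615 − 9709.474678 = 1350.386822
r = Sxy/√(Sxx·Syy) = 1201.816556/√(1476389.916174) = 1201.816556/1215.067865 = 0.989094

0.989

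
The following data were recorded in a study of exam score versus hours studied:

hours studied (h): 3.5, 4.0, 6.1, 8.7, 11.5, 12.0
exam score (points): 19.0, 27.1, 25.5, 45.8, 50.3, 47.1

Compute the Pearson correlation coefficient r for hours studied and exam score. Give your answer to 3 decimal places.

n = 6, Σx = 45.8, Σy = 214.8, Σxy = 1872.56, Σx² = 417.4, Σy² = 8591.8
Sxx = Σx² − (Σx)²/n = 417.4 − 349.606667 = 67.793333
Sxy = Σxy − (Σx)(Σy)/n = 1872.56 − 1639.64 = 232.92
Syy = Σy² − (Σy)²/n = 8591.8 − 7689.84 = 901.96
r = Sxy/√(Sxx·Syy) = 232.92/√(61146.874933) = 232.92/247.278942 = 0.941932

0.942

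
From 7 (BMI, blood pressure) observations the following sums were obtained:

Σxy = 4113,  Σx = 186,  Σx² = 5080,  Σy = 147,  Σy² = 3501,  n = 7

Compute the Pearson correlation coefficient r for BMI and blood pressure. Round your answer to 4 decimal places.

0.8669

Sxx = Σx² − (Σx)²/n = 5080 − 4942.285714 = 137.714286
Sxy = Σxy − (Σx)(Σy)/n = 4113 − 3906 = 207
Syy = Σy² − (Σy)²/n = 3501 − 3087 = 414
r = Sxy/√(Sxx·Syy) = 207/√(57013.714286) = 207/238.775447 = 0.866923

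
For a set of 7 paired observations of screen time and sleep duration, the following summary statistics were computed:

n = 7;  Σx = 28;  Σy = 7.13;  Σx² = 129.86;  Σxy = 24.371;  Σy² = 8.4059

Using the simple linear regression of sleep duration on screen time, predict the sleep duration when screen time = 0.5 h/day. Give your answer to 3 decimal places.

1.832

Sxx = Σx² − (Σx)²/n = 129.86 − 112 = 17.86
Sxy = Σxy − (Σx)(Σy)/n = 24.371 − 28.52 = -4.149
b = Sxy/Sxx = -4.149/17.86 = -0.232307
a = ȳ − b·x̄ = 1.018571 − (-0.232307)·4 = 1.947799
ŷ(0.5) = a + b·0.5 = 1.947799 + (-0.232307)·0.5 = 1.831645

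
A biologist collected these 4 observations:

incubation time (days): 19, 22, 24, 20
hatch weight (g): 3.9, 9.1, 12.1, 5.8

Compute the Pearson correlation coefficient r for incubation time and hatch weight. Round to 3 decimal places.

0.999

n = 4, Σx = 85, Σy = 30.9, Σxy = 680.7, Σx² = 1821, Σy² = 278.07
Sxx = Σx² − (Σx)²/n = 1821 − 1806.25 = 14.75
Sxy = Σxy − (Σx)(Σy)/n = 680.7 − 656.625 = 24.075
Syy = Σy² − (Σy)²/n = 278.07 − 238.7025 = 39.3675
r = Sxy/√(Sxx·Syy) = 24.075/√(580.670625) = 24.075/24.097108 = 0.999083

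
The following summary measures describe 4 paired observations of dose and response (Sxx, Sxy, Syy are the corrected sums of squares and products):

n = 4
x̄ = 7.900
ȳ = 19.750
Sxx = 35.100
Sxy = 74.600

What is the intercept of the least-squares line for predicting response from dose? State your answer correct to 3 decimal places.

b = Sxy/Sxx = 74.6/35.1 = 2.125356
a = ȳ − b·x̄ = 19.75 − 2.125356·7.9 = 2.959687

2.960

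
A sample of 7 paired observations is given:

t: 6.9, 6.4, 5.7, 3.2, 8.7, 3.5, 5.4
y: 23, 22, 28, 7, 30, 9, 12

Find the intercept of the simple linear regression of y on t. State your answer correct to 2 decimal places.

n = 7, Σx = 39.8, Σy = 131, Σxy = 838.8, Σx² = 248.4
Sxx = Σx² − (Σx)²/n = 248.4 − 226.291429 = 22.108571
Sxy = Σxy − (Σx)(Σy)/n = 838.8 − 744.828571 = 93.971429
b = Sxy/Sxx = 93.971429/22.108571 = 4.250452
a = ȳ − b·x̄ = 18.714286 − 4.250452·5.685714 = -5.452572

-5.45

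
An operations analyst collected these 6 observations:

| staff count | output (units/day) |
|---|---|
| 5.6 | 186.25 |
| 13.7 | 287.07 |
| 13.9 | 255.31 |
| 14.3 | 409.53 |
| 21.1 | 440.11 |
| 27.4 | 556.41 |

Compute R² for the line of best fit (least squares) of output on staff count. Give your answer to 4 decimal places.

0.8721

n = 6, Σx = 96, Σy = 2134.68, Σxy = 38912.902, Σx² = 1812.72, Σy² = 853285.1646
Sxx = Σx² − (Σx)²/n = 1812.72 − 1536 = 276.72
Sxy = Σxy − (Σx)(Σy)/n = 38912.902 − 34154.88 = 4758.022
Syy = Σy² − (Σy)²/n = 853285.1646 − 759476.4504 = 93808.7142
R² = Sxy²/(Sxx·Syy) = (4758.022)²/(276.72·93808.7142) = 0.872106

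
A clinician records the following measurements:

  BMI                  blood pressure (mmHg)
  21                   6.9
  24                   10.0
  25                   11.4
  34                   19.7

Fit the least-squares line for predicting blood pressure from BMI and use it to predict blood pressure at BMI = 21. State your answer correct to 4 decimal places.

7.1223

n = 4, Σx = 104, Σy = 48, Σxy = 1339.7, Σx² = 2798
Sxx = Σx² − (Σx)²/n = 2798 − 2704 = 94
Sxy = Σxy − (Σx)(Σy)/n = 1339.7 − 1248 = 91.7
b = Sxy/Sxx = 91.7/94 = 0.975532
a = ȳ − b·x̄ = 12 − 0.975532·26 = -13.363830
ŷ(21) = a + b·21 = -13.363830 + 0.975532·21 = 7.122340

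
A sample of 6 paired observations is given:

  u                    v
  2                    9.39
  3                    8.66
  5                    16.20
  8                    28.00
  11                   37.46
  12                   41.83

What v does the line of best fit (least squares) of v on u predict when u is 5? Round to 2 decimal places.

n = 6, Σx = 41, Σy = 141.54, Σxy = 1263.78, Σx² = 367
Sxx = Σx² − (Σx)²/n = 367 − 280.166667 = 86.833333
Sxy = Σxy − (Σx)(Σy)/n = 1263.78 − 967.19 = 296.59
b = Sxy/Sxx = 296.59/86.833333 = 3.415624
a = ȳ − b·x̄ = 23.59 − 3.415624·6.833333 = 0.249904
ŷ(5) = a + b·5 = 0.249904 + 3.415624·5 = 17.328023

17.33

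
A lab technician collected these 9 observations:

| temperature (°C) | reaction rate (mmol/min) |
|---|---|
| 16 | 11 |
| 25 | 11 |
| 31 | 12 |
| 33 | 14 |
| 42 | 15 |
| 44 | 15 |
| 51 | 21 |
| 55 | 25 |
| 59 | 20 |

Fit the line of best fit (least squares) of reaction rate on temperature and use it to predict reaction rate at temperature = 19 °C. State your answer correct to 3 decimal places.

9.732

n = 9, Σx = 356, Σy = 144, Σxy = 6201, Σx² = 15738
Sxx = Σx² − (Σx)²/n = 15738 − 14081.777778 = 1656.222222
Sxy = Σxy − (Σx)(Σy)/n = 6201 − 5696 = 505
b = Sxy/Sxx = 505/1656.222222 = 0.304911
a = ȳ − b·x̄ = 16 − 0.304911·39.555556 = 3.939085
ŷ(19) = a + b·19 = 3.939085 + 0.304911·19 = 9.732390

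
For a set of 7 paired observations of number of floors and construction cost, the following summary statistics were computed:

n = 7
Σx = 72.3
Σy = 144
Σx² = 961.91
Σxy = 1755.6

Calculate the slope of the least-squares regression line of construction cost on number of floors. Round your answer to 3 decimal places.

1.247

Sxx = Σx² − (Σx)²/n = 961.91 − 746.755714 = 215.154286
Sxy = Σxy − (Σx)(Σy)/n = 1755.6 − 1487.314286 = 268.285714
b = Sxy/Sxx = 268.285714/215.154286 = 1.246946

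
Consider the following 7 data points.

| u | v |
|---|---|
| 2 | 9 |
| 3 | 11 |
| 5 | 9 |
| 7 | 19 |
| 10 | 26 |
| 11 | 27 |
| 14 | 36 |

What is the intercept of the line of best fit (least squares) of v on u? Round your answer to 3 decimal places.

n = 7, Σx = 52, Σy = 137, Σxy = 1290, Σx² = 504
Sxx = Σx² − (Σx)²/n = 504 − 386.285714 = 117.714286
Sxy = Σxy − (Σx)(Σy)/n = 1290 − 1017.714286 = 272.285714
b = Sxy/Sxx = 272.285714/117.714286 = 2.313107
a = ȳ − b·x̄ = 19.571429 − 2.313107·7.428571 = 2.388350

2.388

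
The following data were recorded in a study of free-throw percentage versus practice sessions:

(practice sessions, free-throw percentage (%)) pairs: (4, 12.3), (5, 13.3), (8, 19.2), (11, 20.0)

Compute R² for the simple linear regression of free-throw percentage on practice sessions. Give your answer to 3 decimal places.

n = 4, Σx = 28, Σy = 64.8, Σxy = 489.3, Σx² = 226, Σy² = 1096.82
Sxx = Σx² − (Σx)²/n = 226 − 196 = 30
Sxy = Σxy − (Σx)(Σy)/n = 489.3 − 453.6 = 35.7
Syy = Σy² − (Σy)²/n = 1096.82 − 1049.76 = 47.06
R² = Sxy²/(Sxx·Syy) = (35.7)²/(30·47.06) = 0.902741

0.903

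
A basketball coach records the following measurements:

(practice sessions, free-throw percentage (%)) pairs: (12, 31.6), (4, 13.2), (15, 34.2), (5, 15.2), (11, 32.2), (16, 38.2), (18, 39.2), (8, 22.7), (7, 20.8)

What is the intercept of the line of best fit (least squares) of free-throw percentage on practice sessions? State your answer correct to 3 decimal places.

7.140

n = 9, Σx = 96, Σy = 247.3, Σxy = 3019.2, Σx² = 1224
Sxx = Σx² − (Σx)²/n = 1224 − 1024 = 200
Sxy = Σxy − (Σx)(Σy)/n = 3019.2 − 2637.866667 = 381.333333
b = Sxy/Sxx = 381.333333/200 = 1.906667
a = ȳ − b·x̄ = 27.477778 − 1.906667·10.666667 = 7.14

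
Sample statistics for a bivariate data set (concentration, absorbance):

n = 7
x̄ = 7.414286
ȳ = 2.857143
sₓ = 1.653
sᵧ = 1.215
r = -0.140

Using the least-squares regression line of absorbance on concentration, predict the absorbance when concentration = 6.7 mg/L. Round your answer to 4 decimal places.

2.9306

b = r · sᵧ/sₓ = -0.14 · 1.215/1.653 = -0.102904
a = ȳ − b·x̄ = 2.857143 − (-0.102904)·7.414286 = 3.620101
ŷ(6.7) = a + b·6.7 = 3.620101 + (-0.102904)·6.7 = 2.930646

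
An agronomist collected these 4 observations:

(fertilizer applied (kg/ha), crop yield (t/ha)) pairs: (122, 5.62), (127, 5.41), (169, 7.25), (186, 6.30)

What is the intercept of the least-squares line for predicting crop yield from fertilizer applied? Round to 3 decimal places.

3.183

n = 4, Σx = 604, Σy = 24.58, Σxy = 3769.76, Σx² = 94170
Sxx = Σx² − (Σx)²/n = 94170 − 91204 = 2966
Sxy = Σxy − (Σx)(Σy)/n = 3769.76 − 3711.58 = 58.18
b = Sxy/Sxx = 58.18/2966 = 0.019616
a = ȳ − b·x̄ = 6.145 − 0.019616·151 = 3.183038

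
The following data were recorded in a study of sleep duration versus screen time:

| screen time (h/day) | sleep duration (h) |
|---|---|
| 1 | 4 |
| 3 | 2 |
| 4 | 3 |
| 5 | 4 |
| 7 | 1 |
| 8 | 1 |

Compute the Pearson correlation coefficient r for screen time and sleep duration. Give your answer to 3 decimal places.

n = 6, Σx = 28, Σy = 15, Σxy = 57, Σx² = 164, Σy² = 47
Sxx = Σx² − (Σx)²/n = 164 − 130.666667 = 33.333333
Sxy = Σxy − (Σx)(Σy)/n = 57 − 70 = -13
Syy = Σy² − (Σy)²/n = 47 − 37.5 = 9.5
r = Sxy/√(Sxx·Syy) = -13/√(316.666667) = -13/17.795130 = -0.730537

-0.731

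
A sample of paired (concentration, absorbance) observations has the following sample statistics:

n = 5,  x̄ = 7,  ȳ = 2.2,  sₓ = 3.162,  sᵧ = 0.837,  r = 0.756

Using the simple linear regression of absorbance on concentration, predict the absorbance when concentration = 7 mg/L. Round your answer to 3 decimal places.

2.200

b = r · sᵧ/sₓ = 0.756 · 0.837/3.162 = 0.200118
a = ȳ − b·x̄ = 2.2 − 0.200118·7 = 0.799176
ŷ(7) = a + b·7 = 0.799176 + 0.200118·7 = 2.2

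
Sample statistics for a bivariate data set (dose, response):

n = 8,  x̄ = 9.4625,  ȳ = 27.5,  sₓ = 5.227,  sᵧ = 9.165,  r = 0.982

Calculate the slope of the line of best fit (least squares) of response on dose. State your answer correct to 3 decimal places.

b = r · sᵧ/sₓ = 0.982 · 9.165/5.227 = 1.721835

1.722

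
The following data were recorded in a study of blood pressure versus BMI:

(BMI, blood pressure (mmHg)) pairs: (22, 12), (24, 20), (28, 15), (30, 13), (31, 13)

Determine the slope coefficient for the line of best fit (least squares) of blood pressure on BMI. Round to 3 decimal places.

-0.233

n = 5, Σx = 135, Σy = 73, Σxy = 1957, Σx² = 3705
Sxx = Σx² − (Σx)²/n = 3705 − 3645 = 60
Sxy = Σxy − (Σx)(Σy)/n = 1957 − 1971 = -14
b = Sxy/Sxx = -14/60 = -0.233333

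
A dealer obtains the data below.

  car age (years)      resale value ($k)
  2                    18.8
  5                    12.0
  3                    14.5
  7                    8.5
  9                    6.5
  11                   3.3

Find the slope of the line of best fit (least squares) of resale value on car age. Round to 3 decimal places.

-1.591

n = 6, Σx = 37, Σy = 63.6, Σxy = 295.4, Σx² = 289
Sxx = Σx² − (Σx)²/n = 289 − 228.166667 = 60.833333
Sxy = Σxy − (Σx)(Σy)/n = 295.4 − 392.2 = -96.8
b = Sxy/Sxx = -96.8/60.833333 = -1.591233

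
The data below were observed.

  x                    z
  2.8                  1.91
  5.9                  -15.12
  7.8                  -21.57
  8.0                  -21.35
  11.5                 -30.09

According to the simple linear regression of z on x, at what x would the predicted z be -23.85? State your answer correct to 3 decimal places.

9.008

n = 5, Σx = 36, Σy = -86.22, Σxy = -768.941, Σx² = 299.74
Sxx = Σx² − (Σx)²/n = 299.74 − 259.2 = 40.54
Sxy = Σxy − (Σx)(Σy)/n = -768.941 − (-620.784) = -148.157
b = Sxy/Sxx = -148.157/40.54 = -3.654588
a = ȳ − b·x̄ = -17.244 − (-3.654588)·7.2 = 9.069034
Set a + b·x = -23.85: x = (-23.85 − 9.069034) / (-3.654588) = 9.007591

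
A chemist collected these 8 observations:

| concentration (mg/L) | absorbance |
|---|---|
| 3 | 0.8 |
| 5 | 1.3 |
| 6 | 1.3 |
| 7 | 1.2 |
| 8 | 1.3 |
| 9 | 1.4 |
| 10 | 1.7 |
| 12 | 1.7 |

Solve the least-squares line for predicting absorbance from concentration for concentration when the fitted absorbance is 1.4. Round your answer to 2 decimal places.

8.19

n = 8, Σx = 60, Σy = 10.7, Σxy = 85.5, Σx² = 508
Sxx = Σx² − (Σx)²/n = 508 − 450 = 58
Sxy = Σxy − (Σx)(Σy)/n = 85.5 − 80.25 = 5.25
b = Sxy/Sxx = 5.25/58 = 0.090517
a = ȳ − b·x̄ = 1.3375 − 0.090517·7.5 = 0.658621
Set a + b·x = 1.4: x = (1.4 − 0.658621) / 0.090517 = 8.190476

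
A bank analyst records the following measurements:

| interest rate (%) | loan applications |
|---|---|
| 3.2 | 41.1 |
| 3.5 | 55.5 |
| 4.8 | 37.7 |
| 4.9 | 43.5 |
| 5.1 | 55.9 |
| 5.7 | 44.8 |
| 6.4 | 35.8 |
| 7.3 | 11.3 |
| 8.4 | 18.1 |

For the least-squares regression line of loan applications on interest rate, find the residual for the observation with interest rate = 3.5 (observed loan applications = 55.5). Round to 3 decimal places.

3.539

n = 9, Σx = 49.3, Σy = 343.7, Σxy = 1723.98, Σx² = 292.85
Sxx = Σx² − (Σx)²/n = 292.85 − 270.054444 = 22.795556
Sxy = Σxy − (Σx)(Σy)/n = 1723.98 − 1882.712222 = -158.732222
b = Sxy/Sxx = -158.732222/22.795556 = -6.963297
a = ȳ − b·x̄ = 38.188889 − (-6.963297)·5.477778 = 76.332282
ŷ(3.5) = 76.332282 + (-6.963297)·3.5 = 51.960743
residual = y − ŷ = 55.5 − 51.960743 = 3.539257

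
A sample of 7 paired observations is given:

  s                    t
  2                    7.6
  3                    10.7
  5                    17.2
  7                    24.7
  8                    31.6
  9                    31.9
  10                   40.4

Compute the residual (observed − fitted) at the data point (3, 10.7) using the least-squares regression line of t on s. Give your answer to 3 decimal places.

0.216

n = 7, Σx = 44, Σy = 164.1, Σxy = 1250.1, Σx² = 332
Sxx = Σx² − (Σx)²/n = 332 − 276.571429 = 55.428571
Sxy = Σxy − (Σx)(Σy)/n = 1250.1 − 1031.485714 = 218.614286
b = Sxy/Sxx = 218.614286/55.428571 = 3.944072
a = ȳ − b·x̄ = 23.442857 − 3.944072·6.285714 = -1.348454
ŷ(3) = -1.348454 + 3.944072·3 = 10.483763
residual = y − ŷ = 10.7 − 10.483763 = 0.216237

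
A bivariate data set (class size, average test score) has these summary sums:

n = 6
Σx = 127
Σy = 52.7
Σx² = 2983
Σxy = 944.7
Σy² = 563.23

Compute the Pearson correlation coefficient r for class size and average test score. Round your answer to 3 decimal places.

-0.993

Sxx = Σx² − (Σx)²/n = 2983 − 2688.166667 = 294.833333
Sxy = Σxy − (Σx)(Σy)/n = 944.7 − 1115.483333 = -170.783333
Syy = Σy² − (Σy)²/n = 563.23 − 462.881667 = 100.348333
r = Sxy/√(Sxx·Syy) = -170.783333/√(29586.033611) = -170.783333/172.005912 = -0.992892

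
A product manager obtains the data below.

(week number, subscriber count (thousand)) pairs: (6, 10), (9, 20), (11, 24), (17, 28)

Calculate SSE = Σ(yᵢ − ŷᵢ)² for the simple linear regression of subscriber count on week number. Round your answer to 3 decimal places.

n = 4, Σx = 43, Σy = 82, Σxy = 980, Σx² = 527, Σy² = 1860
Sxx = Σx² − (Σx)²/n = 527 − 462.25 = 64.75
Sxy = Σxy − (Σx)(Σy)/n = 980 − 881.5 = 98.5
Syy = Σy² − (Σy)²/n = 1860 − 1681 = 179
b = Sxy/Sxx = 98.5/64.75 = 1.521236
SSE = Syy − b·Sxy = 179 − 1.521236·98.5 = 29.158301

29.158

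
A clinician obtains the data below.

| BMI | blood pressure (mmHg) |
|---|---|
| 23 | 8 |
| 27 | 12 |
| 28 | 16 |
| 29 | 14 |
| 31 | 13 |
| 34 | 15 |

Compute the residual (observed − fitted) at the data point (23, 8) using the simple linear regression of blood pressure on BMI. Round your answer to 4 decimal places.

n = 6, Σx = 172, Σy = 78, Σxy = 2275, Σx² = 5000
Sxx = Σx² − (Σx)²/n = 5000 − 4930.666667 = 69.333333
Sxy = Σxy − (Σx)(Σy)/n = 2275 − 2236 = 39
b = Sxy/Sxx = 39/69.333333 = 0.5625
a = ȳ − b·x̄ = 13 − 0.5625·28.666667 = -3.125
ŷ(23) = -3.125 + 0.5625·23 = 9.8125
residual = y − ŷ = 8 − 9.8125 = -1.8125

-1.8125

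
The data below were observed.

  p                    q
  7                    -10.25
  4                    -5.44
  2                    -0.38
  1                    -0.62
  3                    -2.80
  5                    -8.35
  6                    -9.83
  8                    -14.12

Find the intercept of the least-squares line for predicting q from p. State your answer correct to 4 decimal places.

2.5182

n = 8, Σx = 36, Σy = -51.79, Σxy = -316.98, Σx² = 204
Sxx = Σx² − (Σx)²/n = 204 − 162 = 42
Sxy = Σxy − (Σx)(Σy)/n = -316.98 − (-233.055) = -83.925
b = Sxy/Sxx = -83.925/42 = -1.998214
a = ȳ − b·x̄ = -6.47375 − (-1.998214)·4.5 = 2.518214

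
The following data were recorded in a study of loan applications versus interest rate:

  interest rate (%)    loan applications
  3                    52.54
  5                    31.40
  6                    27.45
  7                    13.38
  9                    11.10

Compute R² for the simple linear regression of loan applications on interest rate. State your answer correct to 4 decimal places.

n = 5, Σx = 30, Σy = 135.87, Σxy = 672.88, Σx² = 200, Σy² = 4802.1485
Sxx = Σx² − (Σx)²/n = 200 − 180 = 20
Sxy = Σxy − (Σx)(Σy)/n = 672.88 − 815.22 = -142.34
Syy = Σy² − (Σy)²/n = 4802.1485 − 3692.13138 = 1110.01712
R² = Sxy²/(Sxx·Syy) = (-142.34)²/(20·1110.01712) = 0.912629

0.9126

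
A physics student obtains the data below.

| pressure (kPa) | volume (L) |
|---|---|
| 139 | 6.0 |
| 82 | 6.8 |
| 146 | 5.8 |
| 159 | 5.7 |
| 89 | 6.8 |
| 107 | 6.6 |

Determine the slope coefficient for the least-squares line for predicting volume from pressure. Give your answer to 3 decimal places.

n = 6, Σx = 722, Σy = 37.7, Σxy = 4456.1, Σx² = 92012
Sxx = Σx² − (Σx)²/n = 92012 − 86880.666667 = 5131.333333
Sxy = Σxy − (Σx)(Σy)/n = 4456.1 − 4536.566667 = -80.466667
b = Sxy/Sxx = -80.466667/5131.333333 = -0.015681

-0.016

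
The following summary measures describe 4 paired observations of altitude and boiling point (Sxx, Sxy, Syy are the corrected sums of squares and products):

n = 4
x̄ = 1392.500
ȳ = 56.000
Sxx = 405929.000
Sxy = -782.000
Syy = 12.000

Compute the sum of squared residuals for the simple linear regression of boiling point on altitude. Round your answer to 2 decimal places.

10.49

b = Sxy/Sxx = -782/405929 = -0.001926
SSE = Syy − b·Sxy = 12 − (-0.001926)·(-782) = 10.493520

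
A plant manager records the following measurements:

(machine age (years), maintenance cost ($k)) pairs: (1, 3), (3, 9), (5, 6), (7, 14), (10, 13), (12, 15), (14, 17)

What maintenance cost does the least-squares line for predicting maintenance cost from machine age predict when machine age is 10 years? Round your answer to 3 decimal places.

13.502

n = 7, Σx = 52, Σy = 77, Σxy = 706, Σx² = 524
Sxx = Σx² − (Σx)²/n = 524 − 386.285714 = 137.714286
Sxy = Σxy − (Σx)(Σy)/n = 706 − 572 = 134
b = Sxy/Sxx = 134/137.714286 = 0.973029
a = ȳ − b·x̄ = 11 − 0.973029·7.428571 = 3.771784
ŷ(10) = a + b·10 = 3.771784 + 0.973029·10 = 13.502075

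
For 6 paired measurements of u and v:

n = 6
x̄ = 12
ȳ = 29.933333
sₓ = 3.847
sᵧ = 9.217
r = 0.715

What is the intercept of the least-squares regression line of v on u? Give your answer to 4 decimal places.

9.3766

b = r · sᵧ/sₓ = 0.715 · 9.217/3.847 = 1.713063
a = ȳ − b·x̄ = 29.933333 − 1.713063·12 = 9.376572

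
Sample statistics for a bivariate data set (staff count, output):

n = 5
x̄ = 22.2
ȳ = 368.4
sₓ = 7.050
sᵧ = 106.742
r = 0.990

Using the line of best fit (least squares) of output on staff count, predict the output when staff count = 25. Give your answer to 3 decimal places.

b = r · sᵧ/sₓ = 0.99 · 106.742/7.05 = 14.989302
a = ȳ − b·x̄ = 368.4 − 14.989302·22.2 = 35.637493
ŷ(25) = a + b·25 = 35.637493 + 14.989302·25 = 410.370046

410.370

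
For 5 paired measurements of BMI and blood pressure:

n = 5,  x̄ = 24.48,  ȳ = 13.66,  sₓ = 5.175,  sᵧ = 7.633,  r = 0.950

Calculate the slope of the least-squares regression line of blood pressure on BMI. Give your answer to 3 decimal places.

b = r · sᵧ/sₓ = 0.95 · 7.633/5.175 = 1.401227

1.401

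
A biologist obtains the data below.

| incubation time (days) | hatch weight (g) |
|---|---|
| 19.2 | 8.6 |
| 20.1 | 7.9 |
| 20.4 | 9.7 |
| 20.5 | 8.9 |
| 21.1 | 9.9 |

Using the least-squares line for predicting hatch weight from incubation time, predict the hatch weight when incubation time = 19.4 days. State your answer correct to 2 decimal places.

8.36

n = 5, Σx = 101.3, Σy = 45, Σxy = 913.13, Σx² = 2054.27
Sxx = Σx² − (Σx)²/n = 2054.27 − 2052.338 = 1.932
Sxy = Σxy − (Σx)(Σy)/n = 913.13 − 911.7 = 1.43
b = Sxy/Sxx = 1.43/1.932 = 0.740166
a = ȳ − b·x̄ = 9 − 0.740166·20.26 = -5.995756
ŷ(19.4) = a + b·19.4 = -5.995756 + 0.740166·19.4 = 8.363458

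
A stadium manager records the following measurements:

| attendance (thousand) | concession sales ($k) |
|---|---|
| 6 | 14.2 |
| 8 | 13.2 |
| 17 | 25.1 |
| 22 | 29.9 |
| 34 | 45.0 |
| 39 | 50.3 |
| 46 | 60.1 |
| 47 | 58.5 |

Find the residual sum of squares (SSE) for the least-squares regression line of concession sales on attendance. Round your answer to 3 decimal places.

10.398

n = 8, Σx = 219, Σy = 296.3, Σxy = 10281.1, Σx² = 7875, Σy² = 13489.25
Sxx = Σx² − (Σx)²/n = 7875 − 5995.125 = 1879.875
Sxy = Σxy − (Σx)(Σy)/n = 10281.1 − 8111.2125 = 2169.8875
Syy = Σy² − (Σy)²/n = 13489.25 − 10974.21125 = 2515.03875
b = Sxy/Sxx = 2169.8875/1879.875 = 1.154272
SSE = Syy − b·Sxy = 2515.03875 − 1.154272·2169.8875 = 10.397876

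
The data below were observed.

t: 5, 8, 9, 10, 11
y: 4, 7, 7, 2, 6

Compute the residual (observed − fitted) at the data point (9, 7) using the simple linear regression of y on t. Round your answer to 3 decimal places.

n = 5, Σx = 43, Σy = 26, Σxy = 225, Σx² = 391
Sxx = Σx² − (Σx)²/n = 391 − 369.8 = 21.2
Sxy = Σxy − (Σx)(Σy)/n = 225 − 223.6 = 1.4
b = Sxy/Sxx = 1.4/21.2 = 0.066038
a = ȳ − b·x̄ = 5.2 − 0.066038·8.6 = 4.632075
ŷ(9) = 4.632075 + 0.066038·9 = 5.226415
residual = y − ŷ = 7 − 5.226415 = 1.773585

1.774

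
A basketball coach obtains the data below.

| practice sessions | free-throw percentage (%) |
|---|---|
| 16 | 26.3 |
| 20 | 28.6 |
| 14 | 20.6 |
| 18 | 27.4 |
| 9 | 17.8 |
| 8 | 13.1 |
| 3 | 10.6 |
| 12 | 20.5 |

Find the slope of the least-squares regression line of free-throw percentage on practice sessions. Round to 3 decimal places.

n = 8, Σx = 100, Σy = 164.9, Σxy = 2317.2, Σx² = 1474
Sxx = Σx² − (Σx)²/n = 1474 − 1250 = 224
Sxy = Σxy − (Σx)(Σy)/n = 2317.2 − 2061.25 = 255.95
b = Sxy/Sxx = 255.95/224 = 1.142634

1.143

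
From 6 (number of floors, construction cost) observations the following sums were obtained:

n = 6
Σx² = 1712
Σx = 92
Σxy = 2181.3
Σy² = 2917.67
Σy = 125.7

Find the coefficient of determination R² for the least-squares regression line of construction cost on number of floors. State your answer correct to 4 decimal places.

0.7526

Sxx = Σx² − (Σx)²/n = 1712 − 1410.666667 = 301.333333
Sxy = Σxy − (Σx)(Σy)/n = 2181.3 − 1927.4 = 253.9
Syy = Σy² − (Σy)²/n = 2917.67 − 2633.415 = 284.255
R² = Sxy²/(Sxx·Syy) = (253.9)²/(301.333333·284.255) = 0.752610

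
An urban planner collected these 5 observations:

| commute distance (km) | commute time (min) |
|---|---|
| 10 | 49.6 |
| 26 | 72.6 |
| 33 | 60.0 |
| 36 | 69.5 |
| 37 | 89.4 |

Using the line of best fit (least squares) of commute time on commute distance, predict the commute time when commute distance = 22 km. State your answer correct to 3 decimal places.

n = 5, Σx = 142, Σy = 341.1, Σxy = 10173.4, Σx² = 4530
Sxx = Σx² − (Σx)²/n = 4530 − 4032.8 = 497.2
Sxy = Σxy − (Σx)(Σy)/n = 10173.4 − 9687.24 = 486.16
b = Sxy/Sxx = 486.16/497.2 = 0.977796
a = ȳ − b·x̄ = 68.22 − 0.977796·28.4 = 40.450603
ŷ(22) = a + b·22 = 40.450603 + 0.977796·22 = 61.962108

61.962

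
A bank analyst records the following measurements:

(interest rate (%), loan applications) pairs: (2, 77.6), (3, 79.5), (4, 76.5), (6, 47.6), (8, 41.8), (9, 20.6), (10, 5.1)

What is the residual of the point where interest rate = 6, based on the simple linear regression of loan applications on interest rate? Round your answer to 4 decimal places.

-2.2143

n = 7, Σx = 42, Σy = 348.7, Σxy = 1556.1, Σx² = 310
Sxx = Σx² − (Σx)²/n = 310 − 252 = 58
Sxy = Σxy − (Σx)(Σy)/n = 1556.1 − 2092.2 = -536.1
b = Sxy/Sxx = -536.1/58 = -9.243103
a = ȳ − b·x̄ = 49.814286 − (-9.243103)·6 = 105.272906
ŷ(6) = 105.272906 + (-9.243103)·6 = 49.814286
residual = y − ŷ = 47.6 − 49.814286 = -2.214286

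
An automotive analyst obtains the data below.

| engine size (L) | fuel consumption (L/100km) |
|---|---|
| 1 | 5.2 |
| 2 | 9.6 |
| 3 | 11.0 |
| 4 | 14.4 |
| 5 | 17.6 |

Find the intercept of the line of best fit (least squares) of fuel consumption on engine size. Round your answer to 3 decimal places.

2.680

n = 5, Σx = 15, Σy = 57.8, Σxy = 203, Σx² = 55
Sxx = Σx² − (Σx)²/n = 55 − 45 = 10
Sxy = Σxy − (Σx)(Σy)/n = 203 − 173.4 = 29.6
b = Sxy/Sxx = 29.6/10 = 2.96
a = ȳ − b·x̄ = 11.56 − 2.96·3 = 2.68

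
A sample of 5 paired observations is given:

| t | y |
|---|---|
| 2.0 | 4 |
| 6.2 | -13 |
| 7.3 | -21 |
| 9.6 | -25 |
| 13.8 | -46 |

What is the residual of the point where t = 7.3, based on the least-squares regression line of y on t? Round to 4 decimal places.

-2.7972

n = 5, Σx = 38.9, Σy = -101, Σxy = -1100.7, Σx² = 378.33
Sxx = Σx² − (Σx)²/n = 378.33 − 302.642 = 75.688
Sxy = Σxy − (Σx)(Σy)/n = -1100.7 − (-785.78) = -314.92
b = Sxy/Sxx = -314.92/75.688 = -4.160765
a = ȳ − b·x̄ = -20.2 − (-4.160765)·7.78 = 12.170754
ŷ(7.3) = 12.170754 + (-4.160765)·7.3 = -18.202833
residual = y − ŷ = -21 − (-18.202833) = -2.797167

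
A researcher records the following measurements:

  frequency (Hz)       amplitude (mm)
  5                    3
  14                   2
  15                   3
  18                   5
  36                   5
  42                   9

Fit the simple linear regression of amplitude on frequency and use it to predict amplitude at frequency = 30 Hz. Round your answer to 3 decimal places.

5.742

n = 6, Σx = 130, Σy = 27, Σxy = 736, Σx² = 3830
Sxx = Σx² − (Σx)²/n = 3830 − 2816.666667 = 1013.333333
Sxy = Σxy − (Σx)(Σy)/n = 736 − 585 = 151
b = Sxy/Sxx = 151/1013.333333 = 0.149013
a = ȳ − b·x̄ = 4.5 − 0.149013·21.666667 = 1.271382
ŷ(30) = a + b·30 = 1.271382 + 0.149013·30 = 5.741776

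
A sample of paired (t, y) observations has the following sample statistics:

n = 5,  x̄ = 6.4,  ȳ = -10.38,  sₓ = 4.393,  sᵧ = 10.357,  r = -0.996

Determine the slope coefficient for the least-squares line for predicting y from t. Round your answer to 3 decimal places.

b = r · sᵧ/sₓ = -0.996 · 10.357/4.393 = -2.348184

-2.348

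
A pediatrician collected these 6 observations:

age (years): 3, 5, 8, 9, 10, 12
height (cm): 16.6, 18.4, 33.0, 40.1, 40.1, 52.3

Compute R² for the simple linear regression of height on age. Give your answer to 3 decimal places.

0.965

n = 6, Σx = 47, Σy = 200.5, Σxy = 1795.3, Σx² = 423, Σy² = 7654.43
Sxx = Σx² − (Σx)²/n = 423 − 368.166667 = 54.833333
Sxy = Σxy − (Σx)(Σy)/n = 1795.3 − 1570.583333 = 224.716667
Syy = Σy² − (Σy)²/n = 7654.43 − 6700.041667 = 954.388333
R² = Sxy²/(Sxx·Syy) = (224.716667)²/(54.833333·954.388333) = 0.964941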